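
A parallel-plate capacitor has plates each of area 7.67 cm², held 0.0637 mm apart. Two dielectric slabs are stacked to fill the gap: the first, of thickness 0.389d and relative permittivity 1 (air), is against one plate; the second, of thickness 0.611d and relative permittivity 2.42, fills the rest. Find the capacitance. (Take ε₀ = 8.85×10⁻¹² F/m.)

C ≈ 166 pF

A = 7.67 cm² = 7.67×10⁻⁴ m².
Stacked slabs ⇒ two capacitors in series, each with the full plate area.
C₁ = κ₁ε₀A/d₁ = 1.00 × 8.85×10⁻¹² × 7.67×10⁻⁴ / 2.48×10⁻⁵ = 2.74×10⁻¹⁰ F.
C₂ = κ₂ε₀A/d₂ = 2.42 × 8.85×10⁻¹² × 7.67×10⁻⁴ / 3.89×10⁻⁵ = 4.22×10⁻¹⁰ F.
C = (1/C₁ + 1/C₂)⁻¹ = 1.66×10⁻¹⁰ F.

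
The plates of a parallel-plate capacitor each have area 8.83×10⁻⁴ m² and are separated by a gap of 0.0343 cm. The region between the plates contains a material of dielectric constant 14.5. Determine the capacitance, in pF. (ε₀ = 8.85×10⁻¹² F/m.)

C = κε₀A/d = 14.5 × 8.85×10⁻¹² × 8.83×10⁻⁴ / 3.43×10⁻⁴ = 3.30×10⁻¹⁰ F.

C ≈ 330 pF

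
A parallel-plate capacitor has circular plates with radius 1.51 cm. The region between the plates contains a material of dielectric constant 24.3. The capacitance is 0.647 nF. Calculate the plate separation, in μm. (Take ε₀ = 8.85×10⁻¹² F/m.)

A = π(1.51 cm)² = 7.16×10⁻⁴ m².
d = κε₀A/C = 24.3 × 8.85×10⁻¹² × 7.16×10⁻⁴ / 6.47×10⁻¹⁰ = 2.38×10⁻⁴ m.

d ≈ 238 μm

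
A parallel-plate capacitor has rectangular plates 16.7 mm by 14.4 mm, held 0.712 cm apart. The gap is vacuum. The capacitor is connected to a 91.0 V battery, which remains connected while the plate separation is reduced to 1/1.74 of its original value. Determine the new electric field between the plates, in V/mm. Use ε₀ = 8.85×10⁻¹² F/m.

A = 16.7 × 14.4 mm² = 2.40×10⁻⁴ m².
Initially C₁ = ε₀A/d = 8.85×10⁻¹² × 2.40×10⁻⁴ / 7.12×10⁻³ = 2.99×10⁻¹³ F.
E₁ = 1.28×10⁴ V/m.
Battery connected ⇒ V is held fixed. E = V/d, so E₂/E₁ = d₁/d₂ = 1.74.
E₂ = 1.74 × 1.28×10⁴ = 2.22×10⁴ V/m.

E ≈ 22.2 V/mm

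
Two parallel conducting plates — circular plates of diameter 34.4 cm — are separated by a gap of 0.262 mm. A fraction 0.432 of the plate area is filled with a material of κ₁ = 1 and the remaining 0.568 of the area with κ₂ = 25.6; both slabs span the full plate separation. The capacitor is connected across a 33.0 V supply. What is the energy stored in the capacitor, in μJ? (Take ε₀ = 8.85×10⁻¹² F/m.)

A = π(34.4/2 cm)² = 9.29×10⁻² m².
Side-by-side slabs ⇒ two capacitors in parallel, each spanning the full gap.
C₁ = κ₁ε₀A₁/d = 1.00 × 8.85×10⁻¹² × 4.02×10⁻² / 2.62×10⁻⁴ = 1.36×10⁻⁹ F.
C₂ = κ₂ε₀A₂/d = 25.6 × 8.85×10⁻¹² × 5.28×10⁻² / 2.62×10⁻⁴ = 4.56×10⁻⁸ F.
C = C₁ + C₂ = 4.70×10⁻⁸ F.
U = ½CV² = ½ × 4.70×10⁻⁸ × (33.0)² = 2.56×10⁻⁵ J.

U ≈ 25.6 μJ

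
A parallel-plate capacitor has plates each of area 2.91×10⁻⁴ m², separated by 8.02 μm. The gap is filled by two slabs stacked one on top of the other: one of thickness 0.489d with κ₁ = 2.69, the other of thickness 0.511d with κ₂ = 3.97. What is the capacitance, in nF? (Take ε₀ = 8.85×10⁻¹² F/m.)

C ≈ 1.03 nF

Stacked slabs ⇒ two capacitors in series, each with the full plate area.
C₁ = κ₁ε₀A/d₁ = 2.69 × 8.85×10⁻¹² × 2.91×10⁻⁴ / 3.92×10⁻⁶ = 1.77×10⁻⁹ F.
C₂ = κ₂ε₀A/d₂ = 3.97 × 8.85×10⁻¹² × 2.91×10⁻⁴ / 4.10×10⁻⁶ = 2.49×10⁻⁹ F.
C = (1/C₁ + 1/C₂)⁻¹ = 1.03×10⁻⁹ F.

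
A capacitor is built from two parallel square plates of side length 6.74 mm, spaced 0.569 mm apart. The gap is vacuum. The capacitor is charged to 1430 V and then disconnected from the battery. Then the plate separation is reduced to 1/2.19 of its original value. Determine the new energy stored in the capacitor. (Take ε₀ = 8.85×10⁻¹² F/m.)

330 nJ

A = (6.74 mm)² = 4.54×10⁻⁵ m².
Initially C₁ = ε₀A/d = 8.85×10⁻¹² × 4.54×10⁻⁵ / 5.69×10⁻⁴ = 7.07×10⁻¹³ F.
U₁ = 7.22×10⁻⁷ J.
Isolated ⇒ Q is held fixed. C₂ = 2.19 C₁ and U = Q²/(2C), so U₂/U₁ = C₁/C₂ = 0.457.
U₂ = 0.457 × 7.22×10⁻⁷ = 3.30×10⁻⁷ J.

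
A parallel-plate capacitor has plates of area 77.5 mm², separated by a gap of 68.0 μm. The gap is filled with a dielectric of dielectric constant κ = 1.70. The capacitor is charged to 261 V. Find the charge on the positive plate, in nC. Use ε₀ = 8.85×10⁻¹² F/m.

Q ≈ 4.48 nC

A = 77.5 mm² = 7.75×10⁻⁵ m².
C = κε₀A/d = 1.70 × 8.85×10⁻¹² × 7.75×10⁻⁵ / 6.80×10⁻⁵ = 1.71×10⁻¹¹ F.
Q = CV = 1.71×10⁻¹¹ × 261 = 4.48×10⁻⁹ C.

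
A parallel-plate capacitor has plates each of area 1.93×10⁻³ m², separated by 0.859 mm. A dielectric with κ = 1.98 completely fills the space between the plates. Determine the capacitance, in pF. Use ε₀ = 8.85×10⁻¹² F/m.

C ≈ 39.4 pF

C = κε₀A/d = 1.98 × 8.85×10⁻¹² × 1.93×10⁻³ / 8.59×10⁻⁴ = 3.94×10⁻¹¹ F.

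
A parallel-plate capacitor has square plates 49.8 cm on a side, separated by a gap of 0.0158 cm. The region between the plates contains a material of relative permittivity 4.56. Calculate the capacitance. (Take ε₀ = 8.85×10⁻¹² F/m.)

C ≈ 63.3 nF

A = (49.8 cm)² = 0.248 m².
C = κε₀A/d = 4.56 × 8.85×10⁻¹² × 0.248 / 1.58×10⁻⁴ = 6.33×10⁻⁸ F.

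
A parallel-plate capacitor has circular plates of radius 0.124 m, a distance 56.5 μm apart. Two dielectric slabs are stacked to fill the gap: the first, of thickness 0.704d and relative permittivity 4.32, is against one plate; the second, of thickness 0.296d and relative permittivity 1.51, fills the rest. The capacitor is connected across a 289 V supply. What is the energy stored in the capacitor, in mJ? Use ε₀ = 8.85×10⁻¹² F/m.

0.880 mJ

A = π(0.124 m)² = 4.83×10⁻² m².
Stacked slabs ⇒ two capacitors in series, each with the full plate area.
C₁ = κ₁ε₀A/d₁ = 4.32 × 8.85×10⁻¹² × 4.83×10⁻² / 3.98×10⁻⁵ = 4.64×10⁻⁸ F.
C₂ = κ₂ε₀A/d₂ = 1.51 × 8.85×10⁻¹² × 4.83×10⁻² / 1.67×10⁻⁵ = 3.86×10⁻⁸ F.
C = (1/C₁ + 1/C₂)⁻¹ = 2.11×10⁻⁸ F.
U = ½CV² = ½ × 2.11×10⁻⁸ × (289)² = 8.80×10⁻⁴ J.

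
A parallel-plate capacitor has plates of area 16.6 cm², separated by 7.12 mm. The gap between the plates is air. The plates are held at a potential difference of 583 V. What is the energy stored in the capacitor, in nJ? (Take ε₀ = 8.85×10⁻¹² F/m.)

351 nJ

A = 16.6 cm² = 1.66×10⁻³ m².
C = ε₀A/d = 8.85×10⁻¹² × 1.66×10⁻³ / 7.12×10⁻³ = 2.06×10⁻¹² F.
U = ½CV² = ½ × 2.06×10⁻¹² × (583)² = 3.51×10⁻⁷ J.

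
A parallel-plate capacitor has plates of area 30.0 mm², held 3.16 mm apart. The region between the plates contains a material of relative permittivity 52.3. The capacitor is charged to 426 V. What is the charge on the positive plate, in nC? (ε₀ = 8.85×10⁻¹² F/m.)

A = 30.0 mm² = 3.00×10⁻⁵ m².
C = κε₀A/d = 52.3 × 8.85×10⁻¹² × 3.00×10⁻⁵ / 3.16×10⁻³ = 4.39×10⁻¹² F.
Q = CV = 4.39×10⁻¹² × 426 = 1.87×10⁻⁹ C.

1.87 nC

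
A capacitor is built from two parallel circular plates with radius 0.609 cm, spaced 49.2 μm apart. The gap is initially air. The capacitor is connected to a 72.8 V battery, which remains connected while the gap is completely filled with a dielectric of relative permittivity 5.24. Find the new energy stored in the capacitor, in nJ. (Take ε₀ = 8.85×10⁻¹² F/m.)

291 nJ

A = π(0.609 cm)² = 1.17×10⁻⁴ m².
Initially C₁ = ε₀A/d = 8.85×10⁻¹² × 1.17×10⁻⁴ / 4.92×10⁻⁵ = 2.10×10⁻¹¹ F.
U₁ = 5.55×10⁻⁸ J.
Battery connected ⇒ V is held fixed. C₂ = 5.24 C₁ and U = ½CV², so U₂/U₁ = C₂/C₁ = 5.24.
U₂ = 5.24 × 5.55×10⁻⁸ = 2.91×10⁻⁷ J.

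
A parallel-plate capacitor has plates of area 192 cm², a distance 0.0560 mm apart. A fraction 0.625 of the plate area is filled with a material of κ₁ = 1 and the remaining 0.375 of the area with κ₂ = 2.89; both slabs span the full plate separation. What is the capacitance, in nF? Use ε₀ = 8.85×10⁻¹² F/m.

A = 192 cm² = 1.92×10⁻² m².
Side-by-side slabs ⇒ two capacitors in parallel, each spanning the full gap.
C₁ = κ₁ε₀A₁/d = 1.00 × 8.85×10⁻¹² × 1.20×10⁻² / 5.60×10⁻⁵ = 1.90×10⁻⁹ F.
C₂ = κ₂ε₀A₂/d = 2.89 × 8.85×10⁻¹² × 7.20×10⁻³ / 5.60×10⁻⁵ = 3.29×10⁻⁹ F.
C = C₁ + C₂ = 5.18×10⁻⁹ F.

C ≈ 5.18 nF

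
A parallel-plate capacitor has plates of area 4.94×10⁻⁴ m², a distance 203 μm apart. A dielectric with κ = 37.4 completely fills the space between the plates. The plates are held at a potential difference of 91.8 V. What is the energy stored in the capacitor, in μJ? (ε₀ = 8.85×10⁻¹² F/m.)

U ≈ 3.39 μJ

C = κε₀A/d = 37.4 × 8.85×10⁻¹² × 4.94×10⁻⁴ / 2.03×10⁻⁴ = 8.05×10⁻¹⁰ F.
U = ½CV² = ½ × 8.05×10⁻¹⁰ × (91.8)² = 3.39×10⁻⁶ J.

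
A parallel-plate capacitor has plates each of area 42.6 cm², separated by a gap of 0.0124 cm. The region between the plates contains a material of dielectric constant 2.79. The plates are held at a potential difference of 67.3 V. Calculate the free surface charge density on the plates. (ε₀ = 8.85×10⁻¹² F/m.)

1.34 nC/cm²

A = 42.6 cm² = 4.26×10⁻³ m².
C = κε₀A/d = 2.79 × 8.85×10⁻¹² × 4.26×10⁻³ / 1.24×10⁻⁴ = 8.48×10⁻¹⁰ F.
σ = Q/A = CV/A = 8.48×10⁻¹⁰ × 67.3 / 4.26×10⁻³ = 1.34×10⁻⁵ C/m².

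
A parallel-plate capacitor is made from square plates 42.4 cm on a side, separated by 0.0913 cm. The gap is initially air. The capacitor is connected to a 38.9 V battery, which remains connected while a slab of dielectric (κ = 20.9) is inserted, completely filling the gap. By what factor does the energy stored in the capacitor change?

U₂/U₁ ≈ 20.9

Battery connected ⇒ V is held fixed.
C₂ = 20.9 C₁ and U = ½CV², so U₂/U₁ = C₂/C₁ = 20.9.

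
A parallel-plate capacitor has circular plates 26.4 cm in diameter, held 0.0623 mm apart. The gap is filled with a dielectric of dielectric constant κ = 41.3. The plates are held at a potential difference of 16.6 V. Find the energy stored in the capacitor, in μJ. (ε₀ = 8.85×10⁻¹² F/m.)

44.2 μJ

A = π(26.4/2 cm)² = 5.47×10⁻² m².
C = κε₀A/d = 41.3 × 8.85×10⁻¹² × 5.47×10⁻² / 6.23×10⁻⁵ = 3.21×10⁻⁷ F.
U = ½CV² = ½ × 3.21×10⁻⁷ × (16.6)² = 4.42×10⁻⁵ J.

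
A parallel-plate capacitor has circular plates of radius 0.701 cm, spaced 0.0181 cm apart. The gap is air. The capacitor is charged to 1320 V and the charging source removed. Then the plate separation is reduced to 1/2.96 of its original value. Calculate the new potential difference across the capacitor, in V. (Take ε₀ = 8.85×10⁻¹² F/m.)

446 V

A = π(0.701 cm)² = 1.54×10⁻⁴ m².
Initially C₁ = ε₀A/d = 8.85×10⁻¹² × 1.54×10⁻⁴ / 1.81×10⁻⁴ = 7.55×10⁻¹² F.
V₁ = 1.32×10³ V.
Isolated ⇒ Q is held fixed. C₂ = 2.96 C₁ and V = Q/C, so V₂/V₁ = C₁/C₂ = 0.338.
V₂ = 0.338 × 1.32×10³ = 4.46×10² V.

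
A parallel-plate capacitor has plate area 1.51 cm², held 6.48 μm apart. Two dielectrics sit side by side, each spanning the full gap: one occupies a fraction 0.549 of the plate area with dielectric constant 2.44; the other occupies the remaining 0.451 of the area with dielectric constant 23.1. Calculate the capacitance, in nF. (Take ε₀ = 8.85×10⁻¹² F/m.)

C ≈ 2.42 nF

A = 1.51 cm² = 1.51×10⁻⁴ m².
Side-by-side slabs ⇒ two capacitors in parallel, each spanning the full gap.
C₁ = κ₁ε₀A₁/d = 2.44 × 8.85×10⁻¹² × 8.29×10⁻⁵ / 6.48×10⁻⁶ = 2.76×10⁻¹⁰ F.
C₂ = κ₂ε₀A₂/d = 23.1 × 8.85×10⁻¹² × 6.81×10⁻⁵ / 6.48×10⁻⁶ = 2.15×10⁻⁹ F.
C = C₁ + C₂ = 2.42×10⁻⁹ F.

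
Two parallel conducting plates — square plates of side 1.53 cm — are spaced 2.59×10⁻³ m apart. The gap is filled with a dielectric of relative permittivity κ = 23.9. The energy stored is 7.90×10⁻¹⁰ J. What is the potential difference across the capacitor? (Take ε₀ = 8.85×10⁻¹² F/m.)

A = (1.53 cm)² = 2.34×10⁻⁴ m².
C = κε₀A/d = 23.9 × 8.85×10⁻¹² × 2.34×10⁻⁴ / 2.59×10⁻³ = 1.91×10⁻¹¹ F.
V = √(2U/C) = √(2 × 7.90×10⁻¹⁰ / 1.91×10⁻¹¹) = 9.09 V.

V ≈ 9.09 V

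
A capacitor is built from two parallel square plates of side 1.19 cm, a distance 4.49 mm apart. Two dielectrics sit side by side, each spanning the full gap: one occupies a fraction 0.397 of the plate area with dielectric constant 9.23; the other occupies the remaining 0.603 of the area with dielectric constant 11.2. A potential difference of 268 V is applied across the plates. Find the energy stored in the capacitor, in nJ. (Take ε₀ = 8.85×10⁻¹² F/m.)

A = (1.19 cm)² = 1.42×10⁻⁴ m².
Side-by-side slabs ⇒ two capacitors in parallel, each spanning the full gap.
C₁ = κ₁ε₀A₁/d = 9.23 × 8.85×10⁻¹² × 5.62×10⁻⁵ / 4.49×10⁻³ = 1.02×10⁻¹² F.
C₂ = κ₂ε₀A₂/d = 11.2 × 8.85×10⁻¹² × 8.54×10⁻⁵ / 4.49×10⁻³ = 1.89×10⁻¹² F.
C = C₁ + C₂ = 2.91×10⁻¹² F.
U = ½CV² = ½ × 2.91×10⁻¹² × (268)² = 1.04×10⁻⁷ J.

U ≈ 104 nJ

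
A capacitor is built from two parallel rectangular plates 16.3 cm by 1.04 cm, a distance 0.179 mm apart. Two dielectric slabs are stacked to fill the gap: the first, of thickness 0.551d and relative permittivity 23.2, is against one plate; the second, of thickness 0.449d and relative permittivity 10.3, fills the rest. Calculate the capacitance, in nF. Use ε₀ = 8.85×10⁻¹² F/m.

1.24 nF

A = 16.3 × 1.04 cm² = 1.70×10⁻³ m².
Stacked slabs ⇒ two capacitors in series, each with the full plate area.
C₁ = κ₁ε₀A/d₁ = 23.2 × 8.85×10⁻¹² × 1.70×10⁻³ / 9.86×10⁻⁵ = 3.53×10⁻⁹ F.
C₂ = κ₂ε₀A/d₂ = 10.3 × 8.85×10⁻¹² × 1.70×10⁻³ / 8.04×10⁻⁵ = 1.92×10⁻⁹ F.
C = (1/C₁ + 1/C₂)⁻¹ = 1.24×10⁻⁹ F.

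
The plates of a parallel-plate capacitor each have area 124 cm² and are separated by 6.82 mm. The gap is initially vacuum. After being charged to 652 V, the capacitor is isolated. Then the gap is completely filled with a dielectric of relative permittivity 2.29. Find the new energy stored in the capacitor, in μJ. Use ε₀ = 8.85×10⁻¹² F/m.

U ≈ 1.49 μJ

A = 124 cm² = 1.24×10⁻² m².
Initially C₁ = ε₀A/d = 8.85×10⁻¹² × 1.24×10⁻² / 6.82×10⁻³ = 1.61×10⁻¹¹ F.
U₁ = 3.42×10⁻⁶ J.
Isolated ⇒ Q is held fixed. C₂ = 2.29 C₁ and U = Q²/(2C), so U₂/U₁ = C₁/C₂ = 0.437.
U₂ = 0.437 × 3.42×10⁻⁶ = 1.49×10⁻⁶ J.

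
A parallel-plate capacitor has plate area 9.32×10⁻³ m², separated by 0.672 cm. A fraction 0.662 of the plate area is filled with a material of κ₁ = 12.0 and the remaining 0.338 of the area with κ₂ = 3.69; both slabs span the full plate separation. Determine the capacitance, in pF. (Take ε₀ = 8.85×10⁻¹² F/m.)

Side-by-side slabs ⇒ two capacitors in parallel, each spanning the full gap.
C₁ = κ₁ε₀A₁/d = 12.0 × 8.85×10⁻¹² × 6.17×10⁻³ / 6.72×10⁻³ = 9.75×10⁻¹¹ F.
C₂ = κ₂ε₀A₂/d = 3.69 × 8.85×10⁻¹² × 3.15×10⁻³ / 6.72×10⁻³ = 1.53×10⁻¹¹ F.
C = C₁ + C₂ = 1.13×10⁻¹⁰ F.

C ≈ 113 pF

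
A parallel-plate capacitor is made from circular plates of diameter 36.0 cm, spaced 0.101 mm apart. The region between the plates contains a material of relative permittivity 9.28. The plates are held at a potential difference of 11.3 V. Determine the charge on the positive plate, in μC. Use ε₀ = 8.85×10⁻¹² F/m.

0.935 μC

A = π(36.0/2 cm)² = 0.102 m².
C = κε₀A/d = 9.28 × 8.85×10⁻¹² × 0.102 / 1.01×10⁻⁴ = 8.28×10⁻⁸ F.
Q = CV = 8.28×10⁻⁸ × 11.3 = 9.35×10⁻⁷ C.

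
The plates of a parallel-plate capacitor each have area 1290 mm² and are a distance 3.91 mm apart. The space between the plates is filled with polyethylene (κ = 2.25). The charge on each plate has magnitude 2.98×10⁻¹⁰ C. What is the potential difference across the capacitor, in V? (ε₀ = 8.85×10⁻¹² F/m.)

V ≈ 45.4 V

A = 1290 mm² = 1.29×10⁻³ m².
C = κε₀A/d = 2.25 × 8.85×10⁻¹² × 1.29×10⁻³ / 3.91×10⁻³ = 6.57×10⁻¹² F.
V = Q/C = 2.98×10⁻¹⁰ / 6.57×10⁻¹² = 45.4 V.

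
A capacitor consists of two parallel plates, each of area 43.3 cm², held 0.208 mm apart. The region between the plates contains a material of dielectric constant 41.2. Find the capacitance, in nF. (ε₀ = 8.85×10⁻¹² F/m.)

A = 43.3 cm² = 4.33×10⁻³ m².
C = κε₀A/d = 41.2 × 8.85×10⁻¹² × 4.33×10⁻³ / 2.08×10⁻⁴ = 7.59×10⁻⁹ F.

7.59 nF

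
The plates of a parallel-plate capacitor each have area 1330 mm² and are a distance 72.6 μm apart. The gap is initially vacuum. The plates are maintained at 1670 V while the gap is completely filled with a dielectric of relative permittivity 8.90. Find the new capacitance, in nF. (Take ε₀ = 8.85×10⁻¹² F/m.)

C ≈ 1.44 nF

A = 1330 mm² = 1.33×10⁻³ m².
Initially C₁ = ε₀A/d = 8.85×10⁻¹² × 1.33×10⁻³ / 7.26×10⁻⁵ = 1.62×10⁻¹⁰ F.
C = κε₀A/d scales with κ, so C₂/C₁ = κ = 8.90.
C₂ = 8.90 × 1.62×10⁻¹⁰ = 1.44×10⁻⁹ F.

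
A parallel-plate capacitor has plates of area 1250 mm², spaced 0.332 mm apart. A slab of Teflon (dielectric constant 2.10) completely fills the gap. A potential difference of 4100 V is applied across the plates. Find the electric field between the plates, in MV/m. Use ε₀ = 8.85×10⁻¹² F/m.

E ≈ 12.3 MV/m

E = V/d = 4100 / 3.32×10⁻⁴ = 1.23×10⁷ V/m.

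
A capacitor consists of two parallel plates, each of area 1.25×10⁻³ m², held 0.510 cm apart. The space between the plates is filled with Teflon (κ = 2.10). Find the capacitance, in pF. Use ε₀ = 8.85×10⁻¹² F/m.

C ≈ 4.56 pF

C = κε₀A/d = 2.10 × 8.85×10⁻¹² × 1.25×10⁻³ / 5.10×10⁻³ = 4.56×10⁻¹² F.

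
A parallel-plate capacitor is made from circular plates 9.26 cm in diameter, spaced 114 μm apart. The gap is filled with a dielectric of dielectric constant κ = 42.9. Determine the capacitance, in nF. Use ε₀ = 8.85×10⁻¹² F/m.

C ≈ 22.4 nF

A = π(9.26/2 cm)² = 6.73×10⁻³ m².
C = κε₀A/d = 42.9 × 8.85×10⁻¹² × 6.73×10⁻³ / 1.14×10⁻⁴ = 2.24×10⁻⁸ F.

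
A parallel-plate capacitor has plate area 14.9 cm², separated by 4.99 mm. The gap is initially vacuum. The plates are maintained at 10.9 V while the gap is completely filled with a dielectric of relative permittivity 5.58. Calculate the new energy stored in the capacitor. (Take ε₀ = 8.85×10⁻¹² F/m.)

U ≈ 0.876 nJ

A = 14.9 cm² = 1.49×10⁻³ m².
Initially C₁ = ε₀A/d = 8.85×10⁻¹² × 1.49×10⁻³ / 4.99×10⁻³ = 2.64×10⁻¹² F.
U₁ = 1.57×10⁻¹⁰ J.
Battery connected ⇒ V is held fixed. C₂ = 5.58 C₁ and U = ½CV², so U₂/U₁ = C₂/C₁ = 5.58.
U₂ = 5.58 × 1.57×10⁻¹⁰ = 8.76×10⁻¹⁰ J.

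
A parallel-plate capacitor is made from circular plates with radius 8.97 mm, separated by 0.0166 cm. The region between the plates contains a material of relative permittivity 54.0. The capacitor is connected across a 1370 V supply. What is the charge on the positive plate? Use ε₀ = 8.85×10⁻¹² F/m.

A = π(8.97 mm)² = 2.53×10⁻⁴ m².
C = κε₀A/d = 54.0 × 8.85×10⁻¹² × 2.53×10⁻⁴ / 1.66×10⁻⁴ = 7.28×10⁻¹⁰ F.
Q = CV = 7.28×10⁻¹⁰ × 1370 = 9.97×10⁻⁷ C.

Q ≈ 0.997 μC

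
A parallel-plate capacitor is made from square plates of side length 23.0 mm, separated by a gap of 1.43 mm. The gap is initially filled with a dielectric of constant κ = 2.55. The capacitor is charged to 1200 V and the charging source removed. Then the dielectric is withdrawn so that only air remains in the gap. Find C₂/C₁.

C₂/C₁ ≈ 0.392

C = κε₀A/d scales with κ, so C₂/C₁ = 1/κ = 1/2.55 = 0.392.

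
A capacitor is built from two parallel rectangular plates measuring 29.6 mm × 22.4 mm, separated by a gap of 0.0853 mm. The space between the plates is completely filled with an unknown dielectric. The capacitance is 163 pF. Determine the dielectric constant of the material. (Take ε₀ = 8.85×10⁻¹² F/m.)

2.37

A = 29.6 × 22.4 mm² = 6.63×10⁻⁴ m².
κ = Cd/(ε₀A) = 1.63×10⁻¹⁰ × 8.53×10⁻⁵ / (8.85×10⁻¹² × 6.63×10⁻⁴) = 2.37.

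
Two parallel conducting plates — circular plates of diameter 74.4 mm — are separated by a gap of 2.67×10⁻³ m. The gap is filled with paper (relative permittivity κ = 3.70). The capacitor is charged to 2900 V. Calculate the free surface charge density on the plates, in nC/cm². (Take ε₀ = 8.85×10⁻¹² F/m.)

3.56 nC/cm²

A = π(74.4/2 mm)² = 4.35×10⁻³ m².
C = κε₀A/d = 3.70 × 8.85×10⁻¹² × 4.35×10⁻³ / 2.67×10⁻³ = 5.33×10⁻¹¹ F.
σ = Q/A = CV/A = 5.33×10⁻¹¹ × 2900 / 4.35×10⁻³ = 3.56×10⁻⁵ C/m².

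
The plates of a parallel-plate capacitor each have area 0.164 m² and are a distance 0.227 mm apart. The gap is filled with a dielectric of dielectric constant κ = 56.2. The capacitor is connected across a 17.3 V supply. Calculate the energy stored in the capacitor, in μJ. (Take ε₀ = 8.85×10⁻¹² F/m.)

C = κε₀A/d = 56.2 × 8.85×10⁻¹² × 0.164 / 2.27×10⁻⁴ = 3.59×10⁻⁷ F.
U = ½CV² = ½ × 3.59×10⁻⁷ × (17.3)² = 5.38×10⁻⁵ J.

U ≈ 53.8 μJ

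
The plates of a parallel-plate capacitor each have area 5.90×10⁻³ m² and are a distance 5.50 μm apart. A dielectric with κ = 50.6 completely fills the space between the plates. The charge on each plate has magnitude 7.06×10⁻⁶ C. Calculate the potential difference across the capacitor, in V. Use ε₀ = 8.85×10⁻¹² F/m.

C = κε₀A/d = 50.6 × 8.85×10⁻¹² × 5.90×10⁻³ / 5.50×10⁻⁶ = 4.80×10⁻⁷ F.
V = Q/C = 7.06×10⁻⁶ / 4.80×10⁻⁷ = 14.7 V.

14.7 V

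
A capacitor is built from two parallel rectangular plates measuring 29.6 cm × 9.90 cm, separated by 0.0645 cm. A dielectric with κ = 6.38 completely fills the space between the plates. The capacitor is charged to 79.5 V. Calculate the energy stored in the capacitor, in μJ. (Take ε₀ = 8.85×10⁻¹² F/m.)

A = 29.6 × 9.90 cm² = 2.93×10⁻² m².
C = κε₀A/d = 6.38 × 8.85×10⁻¹² × 2.93×10⁻² / 6.45×10⁻⁴ = 2.57×10⁻⁹ F.
U = ½CV² = ½ × 2.57×10⁻⁹ × (79.5)² = 8.11×10⁻⁶ J.

8.11 μJ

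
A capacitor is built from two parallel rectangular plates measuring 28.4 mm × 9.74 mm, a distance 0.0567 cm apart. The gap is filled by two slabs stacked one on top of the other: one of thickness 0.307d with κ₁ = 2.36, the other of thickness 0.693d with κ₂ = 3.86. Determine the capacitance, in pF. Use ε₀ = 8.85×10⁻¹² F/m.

13.9 pF

A = 28.4 × 9.74 mm² = 2.77×10⁻⁴ m².
Stacked slabs ⇒ two capacitors in series, each with the full plate area.
C₁ = κ₁ε₀A/d₁ = 2.36 × 8.85×10⁻¹² × 2.77×10⁻⁴ / 1.74×10⁻⁴ = 3.32×10⁻¹¹ F.
C₂ = κ₂ε₀A/d₂ = 3.86 × 8.85×10⁻¹² × 2.77×10⁻⁴ / 3.93×10⁻⁴ = 2.40×10⁻¹¹ F.
C = (1/C₁ + 1/C₂)⁻¹ = 1.39×10⁻¹¹ F.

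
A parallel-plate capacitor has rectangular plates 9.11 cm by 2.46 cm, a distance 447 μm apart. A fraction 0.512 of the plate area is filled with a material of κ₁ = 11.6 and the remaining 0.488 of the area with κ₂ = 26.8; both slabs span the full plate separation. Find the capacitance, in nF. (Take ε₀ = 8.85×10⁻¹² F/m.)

C ≈ 0.844 nF

A = 9.11 × 2.46 cm² = 2.24×10⁻³ m².
Side-by-side slabs ⇒ two capacitors in parallel, each spanning the full gap.
C₁ = κ₁ε₀A₁/d = 11.6 × 8.85×10⁻¹² × 1.15×10⁻³ / 4.47×10⁻⁴ = 2.64×10⁻¹⁰ F.
C₂ = κ₂ε₀A₂/d = 26.8 × 8.85×10⁻¹² × 1.09×10⁻³ / 4.47×10⁻⁴ = 5.80×10⁻¹⁰ F.
C = C₁ + C₂ = 8.44×10⁻¹⁰ F.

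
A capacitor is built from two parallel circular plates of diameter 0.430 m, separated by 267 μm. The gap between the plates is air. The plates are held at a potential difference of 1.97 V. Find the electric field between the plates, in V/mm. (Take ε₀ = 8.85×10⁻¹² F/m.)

E = V/d = 1.97 / 2.67×10⁻⁴ = 7.38×10³ V/m.

7.38 V/mm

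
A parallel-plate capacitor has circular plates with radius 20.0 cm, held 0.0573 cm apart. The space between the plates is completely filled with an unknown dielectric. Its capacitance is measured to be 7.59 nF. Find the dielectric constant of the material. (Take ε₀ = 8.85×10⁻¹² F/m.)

κ ≈ 3.91

A = π(20.0 cm)² = 0.126 m².
κ = Cd/(ε₀A) = 7.59×10⁻⁹ × 5.73×10⁻⁴ / (8.85×10⁻¹² × 0.126) = 3.91.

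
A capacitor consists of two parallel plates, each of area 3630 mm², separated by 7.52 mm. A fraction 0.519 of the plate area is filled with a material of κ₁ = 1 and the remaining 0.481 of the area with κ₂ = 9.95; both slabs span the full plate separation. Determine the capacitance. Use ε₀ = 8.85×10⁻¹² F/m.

C ≈ 22.7 pF

A = 3630 mm² = 3.63×10⁻³ m².
Side-by-side slabs ⇒ two capacitors in parallel, each spanning the full gap.
C₁ = κ₁ε₀A₁/d = 1.00 × 8.85×10⁻¹² × 1.88×10⁻³ / 7.52×10⁻³ = 2.22×10⁻¹² F.
C₂ = κ₂ε₀A₂/d = 9.95 × 8.85×10⁻¹² × 1.75×10⁻³ / 7.52×10⁻³ = 2.04×10⁻¹¹ F.
C = C₁ + C₂ = 2.27×10⁻¹¹ F.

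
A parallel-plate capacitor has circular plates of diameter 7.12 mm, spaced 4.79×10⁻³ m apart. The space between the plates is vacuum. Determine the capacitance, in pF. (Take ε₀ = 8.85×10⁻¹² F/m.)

A = π(7.12/2 mm)² = 3.98×10⁻⁵ m².
C = ε₀A/d = 8.85×10⁻¹² × 3.98×10⁻⁵ / 4.79×10⁻³ = 7.36×10⁻¹⁴ F.

C ≈ 0.0736 pF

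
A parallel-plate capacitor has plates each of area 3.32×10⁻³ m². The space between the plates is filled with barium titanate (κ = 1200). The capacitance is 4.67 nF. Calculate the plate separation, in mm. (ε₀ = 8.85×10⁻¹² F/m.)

d ≈ 7.55 mm

d = κε₀A/C = 1200 × 8.85×10⁻¹² × 3.32×10⁻³ / 4.67×10⁻⁹ = 7.55×10⁻³ m.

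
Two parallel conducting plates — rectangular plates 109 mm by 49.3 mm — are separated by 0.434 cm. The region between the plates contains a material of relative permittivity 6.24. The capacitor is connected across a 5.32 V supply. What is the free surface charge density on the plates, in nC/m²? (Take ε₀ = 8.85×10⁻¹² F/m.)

A = 109 × 49.3 mm² = 5.37×10⁻³ m².
C = κε₀A/d = 6.24 × 8.85×10⁻¹² × 5.37×10⁻³ / 4.34×10⁻³ = 6.84×10⁻¹¹ F.
σ = Q/A = CV/A = 6.84×10⁻¹¹ × 5.32 / 5.37×10⁻³ = 6.77×10⁻⁸ C/m².

67.7 nC/m²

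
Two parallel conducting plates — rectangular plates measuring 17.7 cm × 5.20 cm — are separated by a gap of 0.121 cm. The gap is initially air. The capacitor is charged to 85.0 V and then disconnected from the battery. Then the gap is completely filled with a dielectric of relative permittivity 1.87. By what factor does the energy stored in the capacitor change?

Isolated ⇒ Q is held fixed.
C₂ = 1.87 C₁ and U = Q²/(2C), so U₂/U₁ = C₁/C₂ = 0.535.

0.535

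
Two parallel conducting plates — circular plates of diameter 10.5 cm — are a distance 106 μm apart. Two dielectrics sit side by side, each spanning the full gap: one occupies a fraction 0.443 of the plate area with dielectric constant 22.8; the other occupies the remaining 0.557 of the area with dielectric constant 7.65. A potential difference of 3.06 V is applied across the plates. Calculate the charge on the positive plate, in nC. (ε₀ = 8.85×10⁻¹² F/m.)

A = π(10.5/2 cm)² = 8.66×10⁻³ m².
Side-by-side slabs ⇒ two capacitors in parallel, each spanning the full gap.
C₁ = κ₁ε₀A₁/d = 22.8 × 8.85×10⁻¹² × 3.84×10⁻³ / 1.06×10⁻⁴ = 7.30×10⁻⁹ F.
C₂ = κ₂ε₀A₂/d = 7.65 × 8.85×10⁻¹² × 4.82×10⁻³ / 1.06×10⁻⁴ = 3.08×10⁻⁹ F.
C = C₁ + C₂ = 1.04×10⁻⁸ F.
Q = CV = 1.04×10⁻⁸ × 3.06 = 3.18×10⁻⁸ C.

Q ≈ 31.8 nC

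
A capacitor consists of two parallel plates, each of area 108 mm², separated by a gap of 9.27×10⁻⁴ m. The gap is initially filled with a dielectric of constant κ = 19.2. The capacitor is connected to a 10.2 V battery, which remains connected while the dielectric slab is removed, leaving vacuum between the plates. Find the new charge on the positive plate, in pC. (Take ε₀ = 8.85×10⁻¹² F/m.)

Q ≈ 10.5 pC

A = 108 mm² = 1.08×10⁻⁴ m².
Initially C₁ = κε₀A/d = 19.2 × 8.85×10⁻¹² × 1.08×10⁻⁴ / 9.27×10⁻⁴ = 1.98×10⁻¹¹ F.
Q₁ = 2.02×10⁻¹⁰ C.
Battery connected ⇒ V is held fixed. C₂ = 0.0521 C₁ and Q = CV, so Q₂/Q₁ = C₂/C₁ = 0.0521.
Q₂ = 0.0521 × 2.02×10⁻¹⁰ = 1.05×10⁻¹¹ C.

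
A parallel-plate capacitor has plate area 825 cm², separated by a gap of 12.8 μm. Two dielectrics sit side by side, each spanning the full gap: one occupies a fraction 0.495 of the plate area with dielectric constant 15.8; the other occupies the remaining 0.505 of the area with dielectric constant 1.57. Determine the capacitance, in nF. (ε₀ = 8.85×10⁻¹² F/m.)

491 nF

A = 825 cm² = 8.25×10⁻² m².
Side-by-side slabs ⇒ two capacitors in parallel, each spanning the full gap.
C₁ = κ₁ε₀A₁/d = 15.8 × 8.85×10⁻¹² × 4.08×10⁻² / 1.28×10⁻⁵ = 4.46×10⁻⁷ F.
C₂ = κ₂ε₀A₂/d = 1.57 × 8.85×10⁻¹² × 4.17×10⁻² / 1.28×10⁻⁵ = 4.52×10⁻⁸ F.
C = C₁ + C₂ = 4.91×10⁻⁷ F.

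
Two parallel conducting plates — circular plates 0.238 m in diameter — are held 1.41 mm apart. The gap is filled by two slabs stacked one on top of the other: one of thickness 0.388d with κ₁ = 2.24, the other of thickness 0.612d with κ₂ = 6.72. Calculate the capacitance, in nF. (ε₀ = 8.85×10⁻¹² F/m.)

A = π(0.238/2 m)² = 4.45×10⁻² m².
Stacked slabs ⇒ two capacitors in series, each with the full plate area.
C₁ = κ₁ε₀A/d₁ = 2.24 × 8.85×10⁻¹² × 4.45×10⁻² / 5.47×10⁻⁴ = 1.61×10⁻⁹ F.
C₂ = κ₂ε₀A/d₂ = 6.72 × 8.85×10⁻¹² × 4.45×10⁻² / 8.63×10⁻⁴ = 3.07×10⁻⁹ F.
C = (1/C₁ + 1/C₂)⁻¹ = 1.06×10⁻⁹ F.

1.06 nF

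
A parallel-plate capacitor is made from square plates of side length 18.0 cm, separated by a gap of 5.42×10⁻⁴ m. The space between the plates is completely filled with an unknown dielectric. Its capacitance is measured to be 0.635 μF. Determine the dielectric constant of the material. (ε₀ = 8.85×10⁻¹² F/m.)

κ ≈ 1200

A = (18.0 cm)² = 3.24×10⁻² m².
κ = Cd/(ε₀A) = 6.35×10⁻⁷ × 5.42×10⁻⁴ / (8.85×10⁻¹² × 3.24×10⁻²) = 1200.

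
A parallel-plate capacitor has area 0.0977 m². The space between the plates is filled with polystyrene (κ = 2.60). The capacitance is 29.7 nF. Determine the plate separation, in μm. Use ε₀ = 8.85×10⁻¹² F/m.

d ≈ 75.7 μm

d = κε₀A/C = 2.60 × 8.85×10⁻¹² × 9.77×10⁻² / 2.97×10⁻⁸ = 7.57×10⁻⁵ m.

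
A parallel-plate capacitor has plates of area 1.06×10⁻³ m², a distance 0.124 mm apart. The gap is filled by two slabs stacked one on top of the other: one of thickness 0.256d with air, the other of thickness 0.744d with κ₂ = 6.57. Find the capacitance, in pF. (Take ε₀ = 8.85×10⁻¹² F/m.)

205 pF

Stacked slabs ⇒ two capacitors in series, each with the full plate area.
C₁ = κ₁ε₀A/d₁ = 1.00 × 8.85×10⁻¹² × 1.06×10⁻³ / 3.17×10⁻⁵ = 2.96×10⁻¹⁰ F.
C₂ = κ₂ε₀A/d₂ = 6.57 × 8.85×10⁻¹² × 1.06×10⁻³ / 9.23×10⁻⁵ = 6.68×10⁻¹⁰ F.
C = (1/C₁ + 1/C₂)⁻¹ = 2.05×10⁻¹⁰ F.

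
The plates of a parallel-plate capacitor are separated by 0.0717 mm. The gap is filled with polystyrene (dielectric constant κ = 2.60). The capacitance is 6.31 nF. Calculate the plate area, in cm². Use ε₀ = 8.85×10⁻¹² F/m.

A ≈ 197 cm²

A = Cd/(κε₀) = 6.31×10⁻⁹ × 7.17×10⁻⁵ / (2.60 × 8.85×10⁻¹²) = 1.97×10⁻² m².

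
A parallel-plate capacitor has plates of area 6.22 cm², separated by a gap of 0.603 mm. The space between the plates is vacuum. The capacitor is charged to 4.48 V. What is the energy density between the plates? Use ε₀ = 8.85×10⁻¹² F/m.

E = V/d = 4.48 / 6.03×10⁻⁴ = 7.43×10³ V/m.
u = ½ε₀E² = ½ × 8.85×10⁻¹² × (7.43×10³)² = 2.44×10⁻⁴ J/m³.

u ≈ 244 μJ/m³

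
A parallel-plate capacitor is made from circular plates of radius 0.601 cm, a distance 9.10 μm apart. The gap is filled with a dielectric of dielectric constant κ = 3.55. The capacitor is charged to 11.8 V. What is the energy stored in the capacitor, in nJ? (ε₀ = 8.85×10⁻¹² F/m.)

A = π(0.601 cm)² = 1.13×10⁻⁴ m².
C = κε₀A/d = 3.55 × 8.85×10⁻¹² × 1.13×10⁻⁴ / 9.10×10⁻⁶ = 3.92×10⁻¹⁰ F.
U = ½CV² = ½ × 3.92×10⁻¹⁰ × (11.8)² = 2.73×10⁻⁸ J.

27.3 nJ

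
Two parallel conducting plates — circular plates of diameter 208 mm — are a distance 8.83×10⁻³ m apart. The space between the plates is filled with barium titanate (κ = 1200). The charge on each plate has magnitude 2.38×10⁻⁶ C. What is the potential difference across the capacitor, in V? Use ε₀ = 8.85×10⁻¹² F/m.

A = π(208/2 mm)² = 3.40×10⁻² m².
C = κε₀A/d = 1200 × 8.85×10⁻¹² × 3.40×10⁻² / 8.83×10⁻³ = 4.09×10⁻⁸ F.
V = Q/C = 2.38×10⁻⁶ / 4.09×10⁻⁸ = 58.2 V.

V ≈ 58.2 V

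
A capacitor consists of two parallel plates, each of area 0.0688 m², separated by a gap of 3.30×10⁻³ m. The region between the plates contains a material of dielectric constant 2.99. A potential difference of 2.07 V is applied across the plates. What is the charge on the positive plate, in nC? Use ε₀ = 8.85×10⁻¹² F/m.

Q ≈ 1.14 nC

C = κε₀A/d = 2.99 × 8.85×10⁻¹² × 6.88×10⁻² / 3.30×10⁻³ = 5.52×10⁻¹⁰ F.
Q = CV = 5.52×10⁻¹⁰ × 2.07 = 1.14×10⁻⁹ C.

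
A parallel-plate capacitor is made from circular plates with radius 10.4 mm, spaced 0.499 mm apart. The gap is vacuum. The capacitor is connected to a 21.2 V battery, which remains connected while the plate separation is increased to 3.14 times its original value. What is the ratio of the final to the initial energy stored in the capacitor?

Battery connected ⇒ V is held fixed.
C₂ = 0.318 C₁ and U = ½CV², so U₂/U₁ = C₂/C₁ = 0.318.

U₂/U₁ ≈ 0.318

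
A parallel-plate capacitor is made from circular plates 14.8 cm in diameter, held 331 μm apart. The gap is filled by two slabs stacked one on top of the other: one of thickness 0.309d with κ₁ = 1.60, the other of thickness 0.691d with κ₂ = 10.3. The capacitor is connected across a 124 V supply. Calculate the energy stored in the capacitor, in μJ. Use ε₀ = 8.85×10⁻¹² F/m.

U ≈ 13.6 μJ

A = π(14.8/2 cm)² = 1.72×10⁻² m².
Stacked slabs ⇒ two capacitors in series, each with the full plate area.
C₁ = κ₁ε₀A/d₁ = 1.60 × 8.85×10⁻¹² × 1.72×10⁻² / 1.02×10⁻⁴ = 2.38×10⁻⁹ F.
C₂ = κ₂ε₀A/d₂ = 10.3 × 8.85×10⁻¹² × 1.72×10⁻² / 2.29×10⁻⁴ = 6.86×10⁻⁹ F.
C = (1/C₁ + 1/C₂)⁻¹ = 1.77×10⁻⁹ F.
U = ½CV² = ½ × 1.77×10⁻⁹ × (124)² = 1.36×10⁻⁵ J.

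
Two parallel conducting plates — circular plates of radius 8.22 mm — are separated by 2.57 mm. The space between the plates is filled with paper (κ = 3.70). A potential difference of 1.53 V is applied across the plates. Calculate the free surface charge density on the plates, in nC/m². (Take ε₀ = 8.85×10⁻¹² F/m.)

A = π(8.22 mm)² = 2.12×10⁻⁴ m².
C = κε₀A/d = 3.70 × 8.85×10⁻¹² × 2.12×10⁻⁴ / 2.57×10⁻³ = 2.70×10⁻¹² F.
σ = Q/A = CV/A = 2.70×10⁻¹² × 1.53 / 2.12×10⁻⁴ = 1.95×10⁻⁸ C/m².

19.5 nC/m²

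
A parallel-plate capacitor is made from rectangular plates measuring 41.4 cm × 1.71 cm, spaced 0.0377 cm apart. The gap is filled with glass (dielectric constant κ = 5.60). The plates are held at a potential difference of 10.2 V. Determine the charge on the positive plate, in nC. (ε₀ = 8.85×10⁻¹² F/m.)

Q ≈ 9.49 nC

A = 41.4 × 1.71 cm² = 7.08×10⁻³ m².
C = κε₀A/d = 5.60 × 8.85×10⁻¹² × 7.08×10⁻³ / 3.77×10⁻⁴ = 9.31×10⁻¹⁰ F.
Q = CV = 9.31×10⁻¹⁰ × 10.2 = 9.49×10⁻⁹ C.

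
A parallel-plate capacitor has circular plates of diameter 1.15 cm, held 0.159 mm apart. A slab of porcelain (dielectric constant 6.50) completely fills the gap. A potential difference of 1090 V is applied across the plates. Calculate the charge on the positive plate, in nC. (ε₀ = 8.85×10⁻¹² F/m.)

A = π(1.15/2 cm)² = 1.04×10⁻⁴ m².
C = κε₀A/d = 6.50 × 8.85×10⁻¹² × 1.04×10⁻⁴ / 1.59×10⁻⁴ = 3.76×10⁻¹¹ F.
Q = CV = 3.76×10⁻¹¹ × 1090 = 4.10×10⁻⁸ C.

41.0 nC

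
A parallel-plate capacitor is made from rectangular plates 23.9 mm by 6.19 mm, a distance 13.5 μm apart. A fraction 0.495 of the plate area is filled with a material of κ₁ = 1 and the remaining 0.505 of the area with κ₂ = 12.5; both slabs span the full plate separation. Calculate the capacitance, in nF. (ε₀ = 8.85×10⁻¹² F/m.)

A = 23.9 × 6.19 mm² = 1.48×10⁻⁴ m².
Side-by-side slabs ⇒ two capacitors in parallel, each spanning the full gap.
C₁ = κ₁ε₀A₁/d = 1.00 × 8.85×10⁻¹² × 7.32×10⁻⁵ / 1.35×10⁻⁵ = 4.80×10⁻¹¹ F.
C₂ = κ₂ε₀A₂/d = 12.5 × 8.85×10⁻¹² × 7.47×10⁻⁵ / 1.35×10⁻⁵ = 6.12×10⁻¹⁰ F.
C = C₁ + C₂ = 6.60×10⁻¹⁰ F.

C ≈ 0.660 nF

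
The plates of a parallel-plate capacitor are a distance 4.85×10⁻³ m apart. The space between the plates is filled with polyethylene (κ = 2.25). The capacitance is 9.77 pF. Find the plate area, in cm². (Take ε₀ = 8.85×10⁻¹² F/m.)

A = Cd/(κε₀) = 9.77×10⁻¹² × 4.85×10⁻³ / (2.25 × 8.85×10⁻¹²) = 2.38×10⁻³ m².

23.8 cm²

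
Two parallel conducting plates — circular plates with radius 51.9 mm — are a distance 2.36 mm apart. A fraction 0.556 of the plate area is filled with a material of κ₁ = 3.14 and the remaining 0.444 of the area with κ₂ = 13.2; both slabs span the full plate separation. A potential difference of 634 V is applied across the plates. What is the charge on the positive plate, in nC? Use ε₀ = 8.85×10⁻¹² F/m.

153 nC

A = π(51.9 mm)² = 8.46×10⁻³ m².
Side-by-side slabs ⇒ two capacitors in parallel, each spanning the full gap.
C₁ = κ₁ε₀A₁/d = 3.14 × 8.85×10⁻¹² × 4.70×10⁻³ / 2.36×10⁻³ = 5.54×10⁻¹¹ F.
C₂ = κ₂ε₀A₂/d = 13.2 × 8.85×10⁻¹² × 3.76×10⁻³ / 2.36×10⁻³ = 1.86×10⁻¹⁰ F.
C = C₁ + C₂ = 2.41×10⁻¹⁰ F.
Q = CV = 2.41×10⁻¹⁰ × 634 = 1.53×10⁻⁷ C.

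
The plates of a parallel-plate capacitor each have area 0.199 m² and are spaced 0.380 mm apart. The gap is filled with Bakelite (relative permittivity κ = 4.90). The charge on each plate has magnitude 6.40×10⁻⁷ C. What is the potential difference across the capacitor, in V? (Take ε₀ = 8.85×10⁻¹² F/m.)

V ≈ 28.2 V

C = κε₀A/d = 4.90 × 8.85×10⁻¹² × 0.199 / 3.80×10⁻⁴ = 2.27×10⁻⁸ F.
V = Q/C = 6.40×10⁻⁷ / 2.27×10⁻⁸ = 28.2 V.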